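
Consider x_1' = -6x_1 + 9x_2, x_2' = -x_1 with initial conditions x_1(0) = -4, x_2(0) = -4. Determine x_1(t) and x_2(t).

Coefficient matrix A = [[-6, 9], [-1, 0]].
Characteristic polynomial det(A - λI) = λ^2 + 6λ + 9 = 0.
Single eigenvalue λ = -3 with algebraic multiplicity 2.
Eigenvector v = (-3,-1); generalized eigenvector w with (A-λI)w=v is (1,0).
General solution: e^(-3t)[C_1·v + C_2·(t·v + w)].
Applying x_1(0)=-4, x_2(0)=-4 gives C_1=4, C_2=8.

x_1(t) = -24te^(-3t) - 4e^(-3t), x_2(t) = -8te^(-3t) - 4e^(-3t)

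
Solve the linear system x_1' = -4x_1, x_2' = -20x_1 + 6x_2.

Coefficient matrix A = [[-4, 0], [-20, 6]].
Characteristic polynomial det(A - λI) = λ^2 - 2λ - 24 = 0.
Eigenvalues λ = 6, -4.
For λ=6: (A-λI) row 1 is [-10, 0], so an eigenvector is (0, 1).
For λ=-4: (A-λI) row 2 is [-20, 10], so an eigenvector is (-1, -2).
General solution: K_1e^(6t)(0,1) + K_2e^(-4t)(-1,-2).

x_1(t) = -K_2e^(-4t), x_2(t) = K_1e^(6t) - 2K_2e^(-4t)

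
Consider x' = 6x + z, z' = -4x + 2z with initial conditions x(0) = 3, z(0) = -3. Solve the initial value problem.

Coefficient matrix A = [[6, 1], [-4, 2]].
Characteristic polynomial det(A - λI) = λ^2 - 8λ + 16 = 0.
Single eigenvalue λ = 4 with algebraic multiplicity 2.
Eigenvector v = (1,-2); generalized eigenvector w with (A-λI)w=v is (-1,3).
General solution: e^(4t)[K_1·v + K_2·(t·v + w)].
Applying x(0)=3, z(0)=-3 gives K_1=6, K_2=3.

x(t) = 3te^(4t) + 3e^(4t), z(t) = -6te^(4t) - 3e^(4t)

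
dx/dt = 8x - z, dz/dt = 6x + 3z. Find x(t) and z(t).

x(t) = -C_1e^(5t) - C_2e^(6t), z(t) = -3C_1e^(5t) - 2C_2e^(6t)

Coefficient matrix A = [[8, -1], [6, 3]].
Characteristic polynomial det(A - λI) = λ^2 - 11λ + 30 = 0.
Eigenvalues λ = 5, 6.
For λ=5: (A-λI) row 1 is [3, -1], so an eigenvector is (-1, -3).
For λ=6: (A-λI) row 1 is [2, -1], so an eigenvector is (-1, -2).
General solution: C_1e^(5t)(-1,-3) + C_2e^(6t)(-1,-2).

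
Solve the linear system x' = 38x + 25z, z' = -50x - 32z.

x(t) = C_1e^(3t)sin(5t) - 2C_1e^(3t)cos(5t) - 2C_2e^(3t)sin(5t) - C_2e^(3t)cos(5t), z(t) = -C_1e^(3t)sin(5t) + 3C_1e^(3t)cos(5t) + 3C_2e^(3t)sin(5t) + C_2e^(3t)cos(5t)

Coefficient matrix A = [[38, 25], [-50, -32]].
Characteristic polynomial det(A - λI) = λ^2 - 6λ + 34 = 0.
Eigenvalues λ = 3 ± 5i (complex conjugate pair).
For λ=3+5i: an eigenvector is (-2,3) - i(1,-1) = (-2 - i, 3 + i).
A real fundamental pair from Re and Im of e^((3+5i)t)v: X_1 = e^(3t)(cos(5t)·(-2,3) + sin(5t)·(1,-1)), X_2 = e^(3t)(sin(5t)·(-2,3) - cos(5t)·(1,-1)).
General solution: C_1X_1 + C_2X_2.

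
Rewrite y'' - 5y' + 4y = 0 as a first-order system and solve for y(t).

y(t) = c_1e^(t) + c_2e^(4t)

Let x_1 = y, x_2 = y'. Then x_1' = x_2 and x_2' = -4x_1 + 5x_2.
A = [[0,1],[-4,5]]; det(A-λI) = λ^2 - 5λ + 4.
Eigenvalues λ = 1, 4 with eigenvectors (1,1), (1,4).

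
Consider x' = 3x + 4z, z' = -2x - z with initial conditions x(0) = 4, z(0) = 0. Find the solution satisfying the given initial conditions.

x(t) = 4e^(t)sin(2t) + 4e^(t)cos(2t), z(t) = -4e^(t)sin(2t)

Coefficient matrix A = [[3, 4], [-2, -1]].
Characteristic polynomial det(A - λI) = λ^2 - 2λ + 5 = 0.
Eigenvalues λ = 1 ± 2i (complex conjugate pair).
For λ=1+2i: an eigenvector is (1,-1) - i(-1,0) = (1 + i, -1).
A real fundamental pair from Re and Im of e^((1+2i)t)v: X_1 = e^(t)(cos(2t)·(1,-1) + sin(2t)·(-1,0)), X_2 = e^(t)(sin(2t)·(1,-1) - cos(2t)·(-1,0)).
General solution: K_1X_1 + K_2X_2.
Applying x(0)=4, z(0)=0 gives K_1=0, K_2=4.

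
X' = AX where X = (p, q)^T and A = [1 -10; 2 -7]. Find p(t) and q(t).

p(t) = C_1e^(-3t)sin(2t) - 2C_1e^(-3t)cos(2t) - 2C_2e^(-3t)sin(2t) - C_2e^(-3t)cos(2t), q(t) = -C_1e^(-3t)cos(2t) - C_2e^(-3t)sin(2t)

Coefficient matrix A = [[1, -10], [2, -7]].
Characteristic polynomial det(A - λI) = λ^2 + 6λ + 13 = 0.
Eigenvalues λ = -3 ± 2i (complex conjugate pair).
For λ=-3+2i: an eigenvector is (-2,-1) - i(1,0) = (-2 - i, -1).
A real fundamental pair from Re and Im of e^((-3+2i)t)v: X_1 = e^(-3t)(cos(2t)·(-2,-1) + sin(2t)·(1,0)), X_2 = e^(-3t)(sin(2t)·(-2,-1) - cos(2t)·(1,0)).
General solution: C_1X_1 + C_2X_2.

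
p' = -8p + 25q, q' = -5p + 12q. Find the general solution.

p(t) = -2c_1e^(2t)sin(5t) + c_1e^(2t)cos(5t) + c_2e^(2t)sin(5t) + 2c_2e^(2t)cos(5t), q(t) = -c_1e^(2t)sin(5t) + c_2e^(2t)cos(5t)

Coefficient matrix A = [[-8, 25], [-5, 12]].
Characteristic polynomial det(A - λI) = λ^2 - 4λ + 29 = 0.
Eigenvalues λ = 2 ± 5i (complex conjugate pair).
For λ=2+5i: an eigenvector is (1,0) - i(-2,-1) = (1 + 2i, 0 + i).
A real fundamental pair from Re and Im of e^((2+5i)t)v: X_1 = e^(2t)(cos(5t)·(1,0) + sin(5t)·(-2,-1)), X_2 = e^(2t)(sin(5t)·(1,0) - cos(5t)·(-2,-1)).
General solution: c_1X_1 + c_2X_2.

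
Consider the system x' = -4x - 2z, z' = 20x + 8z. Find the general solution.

Coefficient matrix A = [[-4, -2], [20, 8]].
Characteristic polynomial det(A - λI) = λ^2 - 4λ + 8 = 0.
Eigenvalues λ = 2 ± 2i (complex conjugate pair).
For λ=2+2i: an eigenvector is (1,-3) - i(0,1) = (1, -3 - i).
A real fundamental pair from Re and Im of e^((2+2i)t)v: X_1 = e^(2t)(cos(2t)·(1,-3) + sin(2t)·(0,1)), X_2 = e^(2t)(sin(2t)·(1,-3) - cos(2t)·(0,1)).
General solution: K_1X_1 + K_2X_2.

x(t) = K_1e^(2t)cos(2t) + K_2e^(2t)sin(2t), z(t) = K_1e^(2t)sin(2t) - 3K_1e^(2t)cos(2t) - 3K_2e^(2t)sin(2t) - K_2e^(2t)cos(2t)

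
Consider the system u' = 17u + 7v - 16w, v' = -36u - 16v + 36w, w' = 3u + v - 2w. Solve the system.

u(t) = 2c_1e^(2t) + c_2e^(t) - c_3e^(-4t), v(t) = -2c_1e^(2t) + 3c_3e^(-4t), w(t) = c_1e^(2t) + c_2e^(t)

Coefficient matrix A = [[17, 7, -16], [-36, -16, 36], [3, 1, -2]].
det(A - λI) = 0 gives eigenvalues λ = 2, 1, -4.
For λ=2: eigenvector (2,-2,1).
For λ=1: eigenvector (1,0,1).
For λ=-4: eigenvector (-1,3,0).
General solution: c_1e^(2t)(2,-2,1) + c_2e^(t)(1,0,1) + c_3e^(-4t)(-1,3,0).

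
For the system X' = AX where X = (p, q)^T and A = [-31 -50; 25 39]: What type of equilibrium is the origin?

unstable spiral

A = [[-31,-50],[25,39]]; det(A-λI) = λ^2 - 8λ + 41.
λ = 4 ± 5i: positive real part.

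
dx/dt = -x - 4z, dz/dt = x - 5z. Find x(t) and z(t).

Coefficient matrix A = [[-1, -4], [1, -5]].
Characteristic polynomial det(A - λI) = λ^2 + 6λ + 9 = 0.
Single eigenvalue λ = -3 with algebraic multiplicity 2.
Eigenvector v = (2,1); generalized eigenvector w with (A-λI)w=v is (1,0).
General solution: e^(-3t)[c_1·v + c_2·(t·v + w)].

x(t) = 2c_1e^(-3t) + 2c_2te^(-3t) + c_2e^(-3t), z(t) = c_1e^(-3t) + c_2te^(-3t)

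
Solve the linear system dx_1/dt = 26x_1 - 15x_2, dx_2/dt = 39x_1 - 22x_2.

Coefficient matrix A = [[26, -15], [39, -22]].
Characteristic polynomial det(A - λI) = λ^2 - 4λ + 13 = 0.
Eigenvalues λ = 2 ± 3i (complex conjugate pair).
For λ=2+3i: an eigenvector is (1,2) - i(-2,-3) = (1 + 2i, 2 + 3i).
A real fundamental pair from Re and Im of e^((2+3i)t)v: X_1 = e^(2t)(cos(3t)·(1,2) + sin(3t)·(-2,-3)), X_2 = e^(2t)(sin(3t)·(1,2) - cos(3t)·(-2,-3)).
General solution: c_1X_1 + c_2X_2.

x_1(t) = -2c_1e^(2t)sin(3t) + c_1e^(2t)cos(3t) + c_2e^(2t)sin(3t) + 2c_2e^(2t)cos(3t), x_2(t) = -3c_1e^(2t)sin(3t) + 2c_1e^(2t)cos(3t) + 2c_2e^(2t)sin(3t) + 3c_2e^(2t)cos(3t)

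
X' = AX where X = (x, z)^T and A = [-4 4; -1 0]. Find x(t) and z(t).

Coefficient matrix A = [[-4, 4], [-1, 0]].
Characteristic polynomial det(A - λI) = λ^2 + 4λ + 4 = 0.
Single eigenvalue λ = -2 with algebraic multiplicity 2.
Eigenvector v = (2,1); generalized eigenvector w with (A-λI)w=v is (-3,-1).
General solution: e^(-2t)[C_1·v + C_2·(t·v + w)].

x(t) = 2C_1e^(-2t) + 2C_2te^(-2t) - 3C_2e^(-2t), z(t) = C_1e^(-2t) + C_2te^(-2t) - C_2e^(-2t)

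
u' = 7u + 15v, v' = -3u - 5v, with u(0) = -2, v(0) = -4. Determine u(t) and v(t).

u(t) = -24e^(t)sin(3t) - 2e^(t)cos(3t), v(t) = 10e^(t)sin(3t) - 4e^(t)cos(3t)

Coefficient matrix A = [[7, 15], [-3, -5]].
Characteristic polynomial det(A - λI) = λ^2 - 2λ + 10 = 0.
Eigenvalues λ = 1 ± 3i (complex conjugate pair).
For λ=1+3i: an eigenvector is (1,0) - i(2,-1) = (1 - 2i, 0 + i).
A real fundamental pair from Re and Im of e^((1+3i)t)v: X_1 = e^(t)(cos(3t)·(1,0) + sin(3t)·(2,-1)), X_2 = e^(t)(sin(3t)·(1,0) - cos(3t)·(2,-1)).
General solution: C_1X_1 + C_2X_2.
Applying u(0)=-2, v(0)=-4 gives C_1=-10, C_2=-4.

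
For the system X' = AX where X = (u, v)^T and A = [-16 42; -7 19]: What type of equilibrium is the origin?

A = [[-16,42],[-7,19]]; det(A-λI) = λ^2 - 3λ - 10.
λ = 5, -2: opposite signs.

saddle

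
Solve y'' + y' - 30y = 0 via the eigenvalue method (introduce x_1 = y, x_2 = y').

Let x_1 = y, x_2 = y'. Then x_1' = x_2 and x_2' = 30x_1 - x_2.
A = [[0,1],[30,-1]]; det(A-λI) = λ^2 + λ - 30.
Eigenvalues λ = 5, -6 with eigenvectors (1,5), (1,-6).

y(t) = K_1e^(5t) + K_2e^(-6t)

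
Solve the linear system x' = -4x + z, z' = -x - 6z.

x(t) = K_1e^(-5t) + K_2te^(-5t) + 3K_2e^(-5t), z(t) = -K_1e^(-5t) - K_2te^(-5t) - 2K_2e^(-5t)

Coefficient matrix A = [[-4, 1], [-1, -6]].
Characteristic polynomial det(A - λI) = λ^2 + 10λ + 25 = 0.
Single eigenvalue λ = -5 with algebraic multiplicity 2.
Eigenvector v = (1,-1); generalized eigenvector w with (A-λI)w=v is (3,-2).
General solution: e^(-5t)[K_1·v + K_2·(t·v + w)].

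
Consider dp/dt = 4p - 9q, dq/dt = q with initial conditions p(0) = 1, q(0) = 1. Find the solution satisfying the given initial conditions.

Coefficient matrix A = [[4, -9], [0, 1]].
Characteristic polynomial det(A - λI) = λ^2 - 5λ + 4 = 0.
Eigenvalues λ = 4, 1.
For λ=4: (A-λI) row 1 is [0, -9], so an eigenvector is (-1, 0).
For λ=1: (A-λI) row 1 is [3, -9], so an eigenvector is (-3, -1).
General solution: c_1e^(4t)(-1,0) + c_2e^(t)(-3,-1).
Applying p(0)=1, q(0)=1 gives c_1=2, c_2=-1.

p(t) = -2e^(4t) + 3e^(t), q(t) = e^(t)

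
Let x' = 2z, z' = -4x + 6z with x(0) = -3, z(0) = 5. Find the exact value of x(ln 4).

1872

A = [[0,2],[-4,6]]; eigenvalues λ = 2, 4.
Eigenvectors: (1,1) for λ=2, (-1,-2) for λ=4.
From the initial condition, c_1 = -11, c_2 = -8.
x(ln 4) = (-11)(4^2)(1) + (-8)(4^4)(-1) = 1872.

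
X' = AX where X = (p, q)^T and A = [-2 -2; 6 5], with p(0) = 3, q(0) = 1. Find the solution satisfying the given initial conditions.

Coefficient matrix A = [[-2, -2], [6, 5]].
Characteristic polynomial det(A - λI) = λ^2 - 3λ + 2 = 0.
Eigenvalues λ = 1, 2.
For λ=1: (A-λI) row 1 is [-3, -2], so an eigenvector is (2, -3).
For λ=2: (A-λI) row 1 is [-4, -2], so an eigenvector is (-1, 2).
General solution: c_1e^(t)(2,-3) + c_2e^(2t)(-1,2).
Applying p(0)=3, q(0)=1 gives c_1=7, c_2=11.

p(t) = -11e^(2t) + 14e^(t), q(t) = 22e^(2t) - 21e^(t)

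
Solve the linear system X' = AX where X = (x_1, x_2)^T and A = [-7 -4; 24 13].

Coefficient matrix A = [[-7, -4], [24, 13]].
Characteristic polynomial det(A - λI) = λ^2 - 6λ + 5 = 0.
Eigenvalues λ = 5, 1.
For λ=5: (A-λI) row 1 is [-12, -4], so an eigenvector is (1, -3).
For λ=1: (A-λI) row 1 is [-8, -4], so an eigenvector is (1, -2).
General solution: K_1e^(5t)(1,-3) + K_2e^(t)(1,-2).

x_1(t) = K_1e^(5t) + K_2e^(t), x_2(t) = -3K_1e^(5t) - 2K_2e^(t)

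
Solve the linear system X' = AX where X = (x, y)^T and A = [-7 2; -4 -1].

x(t) = -K_1e^(-3t) - K_2e^(-5t), y(t) = -2K_1e^(-3t) - K_2e^(-5t)

Coefficient matrix A = [[-7, 2], [-4, -1]].
Characteristic polynomial det(A - λI) = λ^2 + 8λ + 15 = 0.
Eigenvalues λ = -3, -5.
For λ=-3: (A-λI) row 1 is [-4, 2], so an eigenvector is (-1, -2).
For λ=-5: (A-λI) row 1 is [-2, 2], so an eigenvector is (-1, -1).
General solution: K_1e^(-3t)(-1,-2) + K_2e^(-5t)(-1,-1).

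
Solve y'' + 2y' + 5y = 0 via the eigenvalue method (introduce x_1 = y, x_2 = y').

y(t) = K_1e^(-t)cos(2t) + K_2e^(-t)sin(2t)

Let x_1 = y, x_2 = y'. Then x_1' = x_2 and x_2' = -5x_1 - 2x_2.
A = [[0,1],[-5,-2]]; det(A-λI) = λ^2 + 2λ + 5.
Eigenvalues λ = -1 ± 2i.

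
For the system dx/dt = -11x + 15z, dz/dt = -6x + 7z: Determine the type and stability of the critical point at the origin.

stable spiral

A = [[-11,15],[-6,7]]; det(A-λI) = λ^2 + 4λ + 13.
λ = -2 ± 3i: negative real part.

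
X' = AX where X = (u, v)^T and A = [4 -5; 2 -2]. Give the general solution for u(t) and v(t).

Coefficient matrix A = [[4, -5], [2, -2]].
Characteristic polynomial det(A - λI) = λ^2 - 2λ + 2 = 0.
Eigenvalues λ = 1 ± i (complex conjugate pair).
For λ=1+i: an eigenvector is (-1,-1) - i(2,1) = (-1 - 2i, -1 - i).
A real fundamental pair from Re and Im of e^((1+i)t)v: X_1 = e^(t)(cos(t)·(-1,-1) + sin(t)·(2,1)), X_2 = e^(t)(sin(t)·(-1,-1) - cos(t)·(2,1)).
General solution: C_1X_1 + C_2X_2.

u(t) = 2C_1e^(t)sin(t) - C_1e^(t)cos(t) - C_2e^(t)sin(t) - 2C_2e^(t)cos(t), v(t) = C_1e^(t)sin(t) - C_1e^(t)cos(t) - C_2e^(t)sin(t) - C_2e^(t)cos(t)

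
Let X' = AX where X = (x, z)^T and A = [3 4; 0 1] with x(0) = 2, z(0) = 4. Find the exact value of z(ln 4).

16

A = [[3,4],[0,1]]; eigenvalues λ = 1, 3.
Eigenvectors: (2,-1) for λ=1, (-1,0) for λ=3.
From the initial condition, c_1 = -4, c_2 = -10.
z(ln 4) = (-4)(4^1)(-1) + (-10)(4^3)(0) = 16.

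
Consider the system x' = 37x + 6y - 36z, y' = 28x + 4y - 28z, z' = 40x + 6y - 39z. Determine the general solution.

Coefficient matrix A = [[37, 6, -36], [28, 4, -28], [40, 6, -39]].
det(A - λI) = 0 gives eigenvalues λ = -3, 1, 4.
For λ=-3: eigenvector (-3,-4,-4).
For λ=1: eigenvector (1,0,1).
For λ=4: eigenvector (2,1,2).
General solution: C_1e^(-3t)(-3,-4,-4) + C_2e^(t)(1,0,1) + C_3e^(4t)(2,1,2).

x(t) = -3C_1e^(-3t) + C_2e^(t) + 2C_3e^(4t), y(t) = -4C_1e^(-3t) + C_3e^(4t), z(t) = -4C_1e^(-3t) + C_2e^(t) + 2C_3e^(4t)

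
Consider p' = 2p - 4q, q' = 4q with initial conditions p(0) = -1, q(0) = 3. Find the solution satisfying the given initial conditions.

p(t) = -6e^(4t) + 5e^(2t), q(t) = 3e^(4t)

Coefficient matrix A = [[2, -4], [0, 4]].
Characteristic polynomial det(A - λI) = λ^2 - 6λ + 8 = 0.
Eigenvalues λ = 2, 4.
For λ=2: (A-λI) row 1 is [0, -4], so an eigenvector is (1, 0).
For λ=4: (A-λI) row 1 is [-2, -4], so an eigenvector is (2, -1).
General solution: K_1e^(2t)(1,0) + K_2e^(4t)(2,-1).
Applying p(0)=-1, q(0)=3 gives K_1=5, K_2=-3.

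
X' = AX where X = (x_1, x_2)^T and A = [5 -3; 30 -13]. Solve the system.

Coefficient matrix A = [[5, -3], [30, -13]].
Characteristic polynomial det(A - λI) = λ^2 + 8λ + 25 = 0.
Eigenvalues λ = -4 ± 3i (complex conjugate pair).
For λ=-4+3i: an eigenvector is (0,1) - i(-1,-3) = (0 + i, 1 + 3i).
A real fundamental pair from Re and Im of e^((-4+3i)t)v: X_1 = e^(-4t)(cos(3t)·(0,1) + sin(3t)·(-1,-3)), X_2 = e^(-4t)(sin(3t)·(0,1) - cos(3t)·(-1,-3)).
General solution: K_1X_1 + K_2X_2.

x_1(t) = -K_1e^(-4t)sin(3t) + K_2e^(-4t)cos(3t), x_2(t) = -3K_1e^(-4t)sin(3t) + K_1e^(-4t)cos(3t) + K_2e^(-4t)sin(3t) + 3K_2e^(-4t)cos(3t)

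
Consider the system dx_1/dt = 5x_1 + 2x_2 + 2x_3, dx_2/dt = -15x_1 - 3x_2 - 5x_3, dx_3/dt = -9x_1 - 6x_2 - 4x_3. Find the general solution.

Coefficient matrix A = [[5, 2, 2], [-15, -3, -5], [-9, -6, -4]].
det(A - λI) = 0 gives eigenvalues λ = -1, 2, -3.
For λ=-1: eigenvector (1,0,-3).
For λ=2: eigenvector (0,1,-1).
For λ=-3: eigenvector (-1,1,3).
General solution: C_1e^(-t)(1,0,-3) + C_2e^(2t)(0,1,-1) + C_3e^(-3t)(-1,1,3).

x_1(t) = C_1e^(-t) - C_3e^(-3t), x_2(t) = C_2e^(2t) + C_3e^(-3t), x_3(t) = -3C_1e^(-t) - C_2e^(2t) + 3C_3e^(-3t)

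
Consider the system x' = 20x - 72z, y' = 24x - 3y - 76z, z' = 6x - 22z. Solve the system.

Coefficient matrix A = [[20, 0, -72], [24, -3, -76], [6, 0, -22]].
det(A - λI) = 0 gives eigenvalues λ = 2, -3, -4.
For λ=2: eigenvector (4,4,1).
For λ=-3: eigenvector (0,1,0).
For λ=-4: eigenvector (3,4,1).
General solution: c_1e^(2t)(4,4,1) + c_2e^(-3t)(0,1,0) + c_3e^(-4t)(3,4,1).

x(t) = 4c_1e^(2t) + 3c_3e^(-4t), y(t) = 4c_1e^(2t) + c_2e^(-3t) + 4c_3e^(-4t), z(t) = c_1e^(2t) + c_3e^(-4t)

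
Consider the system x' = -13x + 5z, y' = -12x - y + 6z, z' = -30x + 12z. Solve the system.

Coefficient matrix A = [[-13, 0, 5], [-12, -1, 6], [-30, 0, 12]].
det(A - λI) = 0 gives eigenvalues λ = -1, -3, 2.
For λ=-1: eigenvector (0,1,0).
For λ=-3: eigenvector (1,0,2).
For λ=2: eigenvector (1,2,3).
General solution: K_1e^(-t)(0,1,0) + K_2e^(-3t)(1,0,2) + K_3e^(2t)(1,2,3).

x(t) = K_2e^(-3t) + K_3e^(2t), y(t) = K_1e^(-t) + 2K_3e^(2t), z(t) = 2K_2e^(-3t) + 3K_3e^(2t)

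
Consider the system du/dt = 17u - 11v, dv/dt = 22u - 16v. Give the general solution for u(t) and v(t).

u(t) = c_1e^(6t) + c_2e^(-5t), v(t) = c_1e^(6t) + 2c_2e^(-5t)

Coefficient matrix A = [[17, -11], [22, -16]].
Characteristic polynomial det(A - λI) = λ^2 - λ - 30 = 0.
Eigenvalues λ = 6, -5.
For λ=6: (A-λI) row 1 is [11, -11], so an eigenvector is (1, 1).
For λ=-5: (A-λI) row 1 is [22, -11], so an eigenvector is (1, 2).
General solution: c_1e^(6t)(1,1) + c_2e^(-5t)(1,2).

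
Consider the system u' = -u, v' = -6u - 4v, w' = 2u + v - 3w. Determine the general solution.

Coefficient matrix A = [[-1, 0, 0], [-6, -4, 0], [2, 1, -3]].
det(A - λI) = 0 gives eigenvalues λ = -3, -4, -1.
For λ=-3: eigenvector (0,0,1).
For λ=-4: eigenvector (0,1,-1).
For λ=-1: eigenvector (1,-2,0).
General solution: C_1e^(-3t)(0,0,1) + C_2e^(-4t)(0,1,-1) + C_3e^(-t)(1,-2,0).

u(t) = C_3e^(-t), v(t) = C_2e^(-4t) - 2C_3e^(-t), w(t) = C_1e^(-3t) - C_2e^(-4t)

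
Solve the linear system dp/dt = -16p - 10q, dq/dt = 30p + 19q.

Coefficient matrix A = [[-16, -10], [30, 19]].
Characteristic polynomial det(A - λI) = λ^2 - 3λ - 4 = 0.
Eigenvalues λ = 4, -1.
For λ=4: (A-λI) row 1 is [-20, -10], so an eigenvector is (1, -2).
For λ=-1: (A-λI) row 1 is [-15, -10], so an eigenvector is (-2, 3).
General solution: c_1e^(4t)(1,-2) + c_2e^(-t)(-2,3).

p(t) = c_1e^(4t) - 2c_2e^(-t), q(t) = -2c_1e^(4t) + 3c_2e^(-t)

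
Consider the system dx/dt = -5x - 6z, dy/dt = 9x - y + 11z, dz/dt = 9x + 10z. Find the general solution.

Coefficient matrix A = [[-5, 0, -6], [9, -1, 11], [9, 0, 10]].
det(A - λI) = 0 gives eigenvalues λ = 4, -1, 1.
For λ=4: eigenvector (-2,3,3).
For λ=-1: eigenvector (0,1,0).
For λ=1: eigenvector (1,-1,-1).
General solution: c_1e^(4t)(-2,3,3) + c_2e^(-t)(0,1,0) + c_3e^(t)(1,-1,-1).

x(t) = -2c_1e^(4t) + c_3e^(t), y(t) = 3c_1e^(4t) + c_2e^(-t) - c_3e^(t), z(t) = 3c_1e^(4t) - c_3e^(t)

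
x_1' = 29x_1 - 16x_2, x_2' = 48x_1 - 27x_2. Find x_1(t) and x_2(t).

Coefficient matrix A = [[29, -16], [48, -27]].
Characteristic polynomial det(A - λI) = λ^2 - 2λ - 15 = 0.
Eigenvalues λ = 5, -3.
For λ=5: (A-λI) row 1 is [24, -16], so an eigenvector is (-2, -3).
For λ=-3: (A-λI) row 1 is [32, -16], so an eigenvector is (-1, -2).
General solution: C_1e^(5t)(-2,-3) + C_2e^(-3t)(-1,-2).

x_1(t) = -2C_1e^(5t) - C_2e^(-3t), x_2(t) = -3C_1e^(5t) - 2C_2e^(-3t)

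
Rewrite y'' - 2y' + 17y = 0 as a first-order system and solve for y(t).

Let x_1 = y, x_2 = y'. Then x_1' = x_2 and x_2' = -17x_1 + 2x_2.
A = [[0,1],[-17,2]]; det(A-λI) = λ^2 - 2λ + 17.
Eigenvalues λ = 1 ± 4i.

y(t) = c_1e^(t)cos(4t) + c_2e^(t)sin(4t)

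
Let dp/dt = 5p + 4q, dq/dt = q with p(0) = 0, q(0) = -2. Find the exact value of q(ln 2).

-4

A = [[5,4],[0,1]]; eigenvalues λ = 5, 1.
Eigenvectors: (1,0) for λ=5, (-1,1) for λ=1.
From the initial condition, c_1 = -2, c_2 = -2.
q(ln 2) = (-2)(2^5)(0) + (-2)(2^1)(1) = -4.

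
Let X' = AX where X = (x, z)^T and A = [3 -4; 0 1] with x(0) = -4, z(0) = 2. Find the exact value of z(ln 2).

A = [[3,-4],[0,1]]; eigenvalues λ = 3, 1.
Eigenvectors: (-1,0) for λ=3, (2,1) for λ=1.
From the initial condition, c_1 = 8, c_2 = 2.
z(ln 2) = (8)(2^3)(0) + (2)(2^1)(1) = 4.

4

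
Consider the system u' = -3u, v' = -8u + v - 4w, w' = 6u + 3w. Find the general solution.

Coefficient matrix A = [[-3, 0, 0], [-8, 1, -4], [6, 0, 3]].
det(A - λI) = 0 gives eigenvalues λ = 3, 1, -3.
For λ=3: eigenvector (0,-2,1).
For λ=1: eigenvector (0,1,0).
For λ=-3: eigenvector (-1,-1,1).
General solution: C_1e^(3t)(0,-2,1) + C_2e^(t)(0,1,0) + C_3e^(-3t)(-1,-1,1).

u(t) = -C_3e^(-3t), v(t) = -2C_1e^(3t) + C_2e^(t) - C_3e^(-3t), w(t) = C_1e^(3t) + C_3e^(-3t)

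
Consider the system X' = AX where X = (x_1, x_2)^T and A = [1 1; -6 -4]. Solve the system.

Coefficient matrix A = [[1, 1], [-6, -4]].
Characteristic polynomial det(A - λI) = λ^2 + 3λ + 2 = 0.
Eigenvalues λ = -2, -1.
For λ=-2: (A-λI) row 1 is [3, 1], so an eigenvector is (-1, 3).
For λ=-1: (A-λI) row 1 is [2, 1], so an eigenvector is (1, -2).
General solution: c_1e^(-2t)(-1,3) + c_2e^(-t)(1,-2).

x_1(t) = -c_1e^(-2t) + c_2e^(-t), x_2(t) = 3c_1e^(-2t) - 2c_2e^(-t)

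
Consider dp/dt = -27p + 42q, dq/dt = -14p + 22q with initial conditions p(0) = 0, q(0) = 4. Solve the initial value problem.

p(t) = 24e^(t) - 24e^(-6t), q(t) = 16e^(t) - 12e^(-6t)

Coefficient matrix A = [[-27, 42], [-14, 22]].
Characteristic polynomial det(A - λI) = λ^2 + 5λ - 6 = 0.
Eigenvalues λ = 1, -6.
For λ=1: (A-λI) row 1 is [-28, 42], so an eigenvector is (-3, -2).
For λ=-6: (A-λI) row 1 is [-21, 42], so an eigenvector is (-2, -1).
General solution: c_1e^(t)(-3,-2) + c_2e^(-6t)(-2,-1).
Applying p(0)=0, q(0)=4 gives c_1=-8, c_2=12.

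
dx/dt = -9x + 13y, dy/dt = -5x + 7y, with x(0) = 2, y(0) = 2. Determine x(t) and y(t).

Coefficient matrix A = [[-9, 13], [-5, 7]].
Characteristic polynomial det(A - λI) = λ^2 + 2λ + 2 = 0.
Eigenvalues λ = -1 ± i (complex conjugate pair).
For λ=-1+i: an eigenvector is (2,1) - i(-3,-2) = (2 + 3i, 1 + 2i).
A real fundamental pair from Re and Im of e^((-1+i)t)v: X_1 = e^(-t)(cos(t)·(2,1) + sin(t)·(-3,-2)), X_2 = e^(-t)(sin(t)·(2,1) - cos(t)·(-3,-2)).
General solution: c_1X_1 + c_2X_2.
Applying x(0)=2, y(0)=2 gives c_1=-2, c_2=2.

x(t) = 10e^(-t)sin(t) + 2e^(-t)cos(t), y(t) = 6e^(-t)sin(t) + 2e^(-t)cos(t)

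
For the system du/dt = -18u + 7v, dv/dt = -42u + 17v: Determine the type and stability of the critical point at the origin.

saddle

A = [[-18,7],[-42,17]]; det(A-λI) = λ^2 + λ - 12.
λ = 3, -4: opposite signs.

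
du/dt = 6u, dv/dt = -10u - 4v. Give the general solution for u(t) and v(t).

Coefficient matrix A = [[6, 0], [-10, -4]].
Characteristic polynomial det(A - λI) = λ^2 - 2λ - 24 = 0.
Eigenvalues λ = 6, -4.
For λ=6: (A-λI) row 2 is [-10, -10], so an eigenvector is (-1, 1).
For λ=-4: (A-λI) row 1 is [10, 0], so an eigenvector is (0, 1).
General solution: K_1e^(6t)(-1,1) + K_2e^(-4t)(0,1).

u(t) = -K_1e^(6t), v(t) = K_1e^(6t) + K_2e^(-4t)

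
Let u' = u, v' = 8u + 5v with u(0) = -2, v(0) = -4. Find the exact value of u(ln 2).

A = [[1,0],[8,5]]; eigenvalues λ = 5, 1.
Eigenvectors: (0,1) for λ=5, (-1,2) for λ=1.
From the initial condition, c_1 = -8, c_2 = 2.
u(ln 2) = (-8)(2^5)(0) + (2)(2^1)(-1) = -4.

-4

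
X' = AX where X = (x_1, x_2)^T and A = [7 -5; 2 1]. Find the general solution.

Coefficient matrix A = [[7, -5], [2, 1]].
Characteristic polynomial det(A - λI) = λ^2 - 8λ + 17 = 0.
Eigenvalues λ = 4 ± i (complex conjugate pair).
For λ=4+i: an eigenvector is (1,1) - i(-2,-1) = (1 + 2i, 1 + i).
A real fundamental pair from Re and Im of e^((4+i)t)v: X_1 = e^(4t)(cos(t)·(1,1) + sin(t)·(-2,-1)), X_2 = e^(4t)(sin(t)·(1,1) - cos(t)·(-2,-1)).
General solution: c_1X_1 + c_2X_2.

x_1(t) = -2c_1e^(4t)sin(t) + c_1e^(4t)cos(t) + c_2e^(4t)sin(t) + 2c_2e^(4t)cos(t), x_2(t) = -c_1e^(4t)sin(t) + c_1e^(4t)cos(t) + c_2e^(4t)sin(t) + c_2e^(4t)cos(t)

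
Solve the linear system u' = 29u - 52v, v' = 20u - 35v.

u(t) = -3C_1e^(-3t)sin(4t) - 2C_1e^(-3t)cos(4t) - 2C_2e^(-3t)sin(4t) + 3C_2e^(-3t)cos(4t), v(t) = -2C_1e^(-3t)sin(4t) - C_1e^(-3t)cos(4t) - C_2e^(-3t)sin(4t) + 2C_2e^(-3t)cos(4t)

Coefficient matrix A = [[29, -52], [20, -35]].
Characteristic polynomial det(A - λI) = λ^2 + 6λ + 25 = 0.
Eigenvalues λ = -3 ± 4i (complex conjugate pair).
For λ=-3+4i: an eigenvector is (-2,-1) - i(-3,-2) = (-2 + 3i, -1 + 2i).
A real fundamental pair from Re and Im of e^((-3+4i)t)v: X_1 = e^(-3t)(cos(4t)·(-2,-1) + sin(4t)·(-3,-2)), X_2 = e^(-3t)(sin(4t)·(-2,-1) - cos(4t)·(-3,-2)).
General solution: C_1X_1 + C_2X_2.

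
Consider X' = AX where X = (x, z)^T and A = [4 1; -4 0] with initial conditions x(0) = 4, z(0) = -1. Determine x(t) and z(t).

x(t) = 7te^(2t) + 4e^(2t), z(t) = -14te^(2t) - e^(2t)

Coefficient matrix A = [[4, 1], [-4, 0]].
Characteristic polynomial det(A - λI) = λ^2 - 4λ + 4 = 0.
Single eigenvalue λ = 2 with algebraic multiplicity 2.
Eigenvector v = (-1,2); generalized eigenvector w with (A-λI)w=v is (1,-3).
General solution: e^(2t)[c_1·v + c_2·(t·v + w)].
Applying x(0)=4, z(0)=-1 gives c_1=-11, c_2=-7.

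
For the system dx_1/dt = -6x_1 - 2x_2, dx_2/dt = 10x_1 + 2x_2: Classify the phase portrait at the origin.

stable spiral

A = [[-6,-2],[10,2]]; det(A-λI) = λ^2 + 4λ + 8.
λ = -2 ± 2i: negative real part.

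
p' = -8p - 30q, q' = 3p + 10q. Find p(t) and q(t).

p(t) = 3c_1e^(t)sin(3t) - c_1e^(t)cos(3t) - c_2e^(t)sin(3t) - 3c_2e^(t)cos(3t), q(t) = -c_1e^(t)sin(3t) + c_2e^(t)cos(3t)

Coefficient matrix A = [[-8, -30], [3, 10]].
Characteristic polynomial det(A - λI) = λ^2 - 2λ + 10 = 0.
Eigenvalues λ = 1 ± 3i (complex conjugate pair).
For λ=1+3i: an eigenvector is (-1,0) - i(3,-1) = (-1 - 3i, 0 + i).
A real fundamental pair from Re and Im of e^((1+3i)t)v: X_1 = e^(t)(cos(3t)·(-1,0) + sin(3t)·(3,-1)), X_2 = e^(t)(sin(3t)·(-1,0) - cos(3t)·(3,-1)).
General solution: c_1X_1 + c_2X_2.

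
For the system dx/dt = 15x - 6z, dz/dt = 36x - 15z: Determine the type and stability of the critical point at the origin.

A = [[15,-6],[36,-15]]; det(A-λI) = λ^2 - 9.
λ = -3, 3: opposite signs.

saddle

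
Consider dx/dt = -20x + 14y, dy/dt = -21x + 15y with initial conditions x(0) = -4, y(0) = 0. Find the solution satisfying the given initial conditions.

x(t) = 8e^(t) - 12e^(-6t), y(t) = 12e^(t) - 12e^(-6t)

Coefficient matrix A = [[-20, 14], [-21, 15]].
Characteristic polynomial det(A - λI) = λ^2 + 5λ - 6 = 0.
Eigenvalues λ = 1, -6.
For λ=1: (A-λI) row 1 is [-21, 14], so an eigenvector is (-2, -3).
For λ=-6: (A-λI) row 1 is [-14, 14], so an eigenvector is (1, 1).
General solution: C_1e^(t)(-2,-3) + C_2e^(-6t)(1,1).
Applying x(0)=-4, y(0)=0 gives C_1=-4, C_2=-12.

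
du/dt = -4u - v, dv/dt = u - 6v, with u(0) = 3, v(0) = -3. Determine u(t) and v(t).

u(t) = 6te^(-5t) + 3e^(-5t), v(t) = 6te^(-5t) - 3e^(-5t)

Coefficient matrix A = [[-4, -1], [1, -6]].
Characteristic polynomial det(A - λI) = λ^2 + 10λ + 25 = 0.
Single eigenvalue λ = -5 with algebraic multiplicity 2.
Eigenvector v = (-1,-1); generalized eigenvector w with (A-λI)w=v is (2,3).
General solution: e^(-5t)[c_1·v + c_2·(t·v + w)].
Applying u(0)=3, v(0)=-3 gives c_1=-15, c_2=-6.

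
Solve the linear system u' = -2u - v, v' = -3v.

Coefficient matrix A = [[-2, -1], [0, -3]].
Characteristic polynomial det(A - λI) = λ^2 + 5λ + 6 = 0.
Eigenvalues λ = -2, -3.
For λ=-2: (A-λI) row 1 is [0, -1], so an eigenvector is (-1, 0).
For λ=-3: (A-λI) row 1 is [1, -1], so an eigenvector is (1, 1).
General solution: C_1e^(-2t)(-1,0) + C_2e^(-3t)(1,1).

u(t) = -C_1e^(-2t) + C_2e^(-3t), v(t) = C_2e^(-3t)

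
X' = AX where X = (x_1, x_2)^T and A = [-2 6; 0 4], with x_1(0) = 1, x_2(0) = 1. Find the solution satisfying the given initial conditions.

Coefficient matrix A = [[-2, 6], [0, 4]].
Characteristic polynomial det(A - λI) = λ^2 - 2λ - 8 = 0.
Eigenvalues λ = -2, 4.
For λ=-2: (A-λI) row 1 is [0, 6], so an eigenvector is (-1, 0).
For λ=4: (A-λI) row 1 is [-6, 6], so an eigenvector is (1, 1).
General solution: c_1e^(-2t)(-1,0) + c_2e^(4t)(1,1).
Applying x_1(0)=1, x_2(0)=1 gives c_1=0, c_2=1.

x_1(t) = e^(4t), x_2(t) = e^(4t)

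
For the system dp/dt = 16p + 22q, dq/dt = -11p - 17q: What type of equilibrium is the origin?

A = [[16,22],[-11,-17]]; det(A-λI) = λ^2 + λ - 30.
λ = -6, 5: opposite signs.

saddle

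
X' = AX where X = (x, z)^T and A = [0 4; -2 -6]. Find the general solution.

x(t) = -2K_1e^(-2t) - K_2e^(-4t), z(t) = K_1e^(-2t) + K_2e^(-4t)

Coefficient matrix A = [[0, 4], [-2, -6]].
Characteristic polynomial det(A - λI) = λ^2 + 6λ + 8 = 0.
Eigenvalues λ = -2, -4.
For λ=-2: (A-λI) row 1 is [2, 4], so an eigenvector is (-2, 1).
For λ=-4: (A-λI) row 1 is [4, 4], so an eigenvector is (-1, 1).
General solution: K_1e^(-2t)(-2,1) + K_2e^(-4t)(-1,1).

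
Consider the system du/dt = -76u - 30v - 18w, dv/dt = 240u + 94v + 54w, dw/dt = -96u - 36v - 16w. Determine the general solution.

Coefficient matrix A = [[-76, -30, -18], [240, 94, 54], [-96, -36, -16]].
det(A - λI) = 0 gives eigenvalues λ = 4, 2, -4.
For λ=4: eigenvector (3,-8,0).
For λ=2: eigenvector (-3,9,-2).
For λ=-4: eigenvector (1,-3,1).
General solution: C_1e^(4t)(3,-8,0) + C_2e^(2t)(-3,9,-2) + C_3e^(-4t)(1,-3,1).

u(t) = 3C_1e^(4t) - 3C_2e^(2t) + C_3e^(-4t), v(t) = -8C_1e^(4t) + 9C_2e^(2t) - 3C_3e^(-4t), w(t) = -2C_2e^(2t) + C_3e^(-4t)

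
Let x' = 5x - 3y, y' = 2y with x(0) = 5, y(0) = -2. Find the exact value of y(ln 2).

A = [[5,-3],[0,2]]; eigenvalues λ = 2, 5.
Eigenvectors: (1,1) for λ=2, (-1,0) for λ=5.
From the initial condition, c_1 = -2, c_2 = -7.
y(ln 2) = (-2)(2^2)(1) + (-7)(2^5)(0) = -8.

-8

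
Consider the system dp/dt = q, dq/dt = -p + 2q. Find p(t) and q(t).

Coefficient matrix A = [[0, 1], [-1, 2]].
Characteristic polynomial det(A - λI) = λ^2 - 2λ + 1 = 0.
Single eigenvalue λ = 1 with algebraic multiplicity 2.
Eigenvector v = (-1,-1); generalized eigenvector w with (A-λI)w=v is (2,1).
General solution: e^(t)[C_1·v + C_2·(t·v + w)].

p(t) = -C_1e^(t) - C_2te^(t) + 2C_2e^(t), q(t) = -C_1e^(t) - C_2te^(t) + C_2e^(t)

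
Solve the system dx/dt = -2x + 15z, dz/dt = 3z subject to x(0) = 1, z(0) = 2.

Coefficient matrix A = [[-2, 15], [0, 3]].
Characteristic polynomial det(A - λI) = λ^2 - λ - 6 = 0.
Eigenvalues λ = 3, -2.
For λ=3: (A-λI) row 1 is [-5, 15], so an eigenvector is (-3, -1).
For λ=-2: (A-λI) row 1 is [0, 15], so an eigenvector is (1, 0).
General solution: C_1e^(3t)(-3,-1) + C_2e^(-2t)(1,0).
Applying x(0)=1, z(0)=2 gives C_1=-2, C_2=-5.

x(t) = 6e^(3t) - 5e^(-2t), z(t) = 2e^(3t)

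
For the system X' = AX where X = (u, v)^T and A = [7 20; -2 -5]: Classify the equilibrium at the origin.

unstable spiral

A = [[7,20],[-2,-5]]; det(A-λI) = λ^2 - 2λ + 5.
λ = 1 ± 2i: positive real part.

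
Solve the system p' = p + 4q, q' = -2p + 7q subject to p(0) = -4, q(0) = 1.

Coefficient matrix A = [[1, 4], [-2, 7]].
Characteristic polynomial det(A - λI) = λ^2 - 8λ + 15 = 0.
Eigenvalues λ = 5, 3.
For λ=5: (A-λI) row 1 is [-4, 4], so an eigenvector is (1, 1).
For λ=3: (A-λI) row 1 is [-2, 4], so an eigenvector is (-2, -1).
General solution: C_1e^(5t)(1,1) + C_2e^(3t)(-2,-1).
Applying p(0)=-4, q(0)=1 gives C_1=6, C_2=5.

p(t) = 6e^(5t) - 10e^(3t), q(t) = 6e^(5t) - 5e^(3t)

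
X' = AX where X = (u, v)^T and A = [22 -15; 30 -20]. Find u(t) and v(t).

u(t) = 2c_1e^(t)sin(3t) + c_1e^(t)cos(3t) + c_2e^(t)sin(3t) - 2c_2e^(t)cos(3t), v(t) = 3c_1e^(t)sin(3t) + c_1e^(t)cos(3t) + c_2e^(t)sin(3t) - 3c_2e^(t)cos(3t)

Coefficient matrix A = [[22, -15], [30, -20]].
Characteristic polynomial det(A - λI) = λ^2 - 2λ + 10 = 0.
Eigenvalues λ = 1 ± 3i (complex conjugate pair).
For λ=1+3i: an eigenvector is (1,1) - i(2,3) = (1 - 2i, 1 - 3i).
A real fundamental pair from Re and Im of e^((1+3i)t)v: X_1 = e^(t)(cos(3t)·(1,1) + sin(3t)·(2,3)), X_2 = e^(t)(sin(3t)·(1,1) - cos(3t)·(2,3)).
General solution: c_1X_1 + c_2X_2.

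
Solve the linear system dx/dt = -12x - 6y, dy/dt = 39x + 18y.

x(t) = -C_1e^(3t)sin(3t) - C_1e^(3t)cos(3t) - C_2e^(3t)sin(3t) + C_2e^(3t)cos(3t), y(t) = 2C_1e^(3t)sin(3t) + 3C_1e^(3t)cos(3t) + 3C_2e^(3t)sin(3t) - 2C_2e^(3t)cos(3t)

Coefficient matrix A = [[-12, -6], [39, 18]].
Characteristic polynomial det(A - λI) = λ^2 - 6λ + 18 = 0.
Eigenvalues λ = 3 ± 3i (complex conjugate pair).
For λ=3+3i: an eigenvector is (-1,3) - i(-1,2) = (-1 + i, 3 - 2i).
A real fundamental pair from Re and Im of e^((3+3i)t)v: X_1 = e^(3t)(cos(3t)·(-1,3) + sin(3t)·(-1,2)), X_2 = e^(3t)(sin(3t)·(-1,3) - cos(3t)·(-1,2)).
General solution: C_1X_1 + C_2X_2.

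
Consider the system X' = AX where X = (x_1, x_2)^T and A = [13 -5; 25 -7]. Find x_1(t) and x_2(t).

Coefficient matrix A = [[13, -5], [25, -7]].
Characteristic polynomial det(A - λI) = λ^2 - 6λ + 34 = 0.
Eigenvalues λ = 3 ± 5i (complex conjugate pair).
For λ=3+5i: an eigenvector is (-1,-2) - i(0,-1) = (-1, -2 + i).
A real fundamental pair from Re and Im of e^((3+5i)t)v: X_1 = e^(3t)(cos(5t)·(-1,-2) + sin(5t)·(0,-1)), X_2 = e^(3t)(sin(5t)·(-1,-2) - cos(5t)·(0,-1)).
General solution: c_1X_1 + c_2X_2.

x_1(t) = -c_1e^(3t)cos(5t) - c_2e^(3t)sin(5t), x_2(t) = -c_1e^(3t)sin(5t) - 2c_1e^(3t)cos(5t) - 2c_2e^(3t)sin(5t) + c_2e^(3t)cos(5t)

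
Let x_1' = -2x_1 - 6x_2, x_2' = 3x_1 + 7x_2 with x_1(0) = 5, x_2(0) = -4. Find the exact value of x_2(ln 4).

A = [[-2,-6],[3,7]]; eigenvalues λ = 4, 1.
Eigenvectors: (-1,1) for λ=4, (2,-1) for λ=1.
From the initial condition, c_1 = -3, c_2 = 1.
x_2(ln 4) = (-3)(4^4)(1) + (1)(4^1)(-1) = -772.

-772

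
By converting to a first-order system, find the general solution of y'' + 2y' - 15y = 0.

Let x_1 = y, x_2 = y'. Then x_1' = x_2 and x_2' = 15x_1 - 2x_2.
A = [[0,1],[15,-2]]; det(A-λI) = λ^2 + 2λ - 15.
Eigenvalues λ = 3, -5 with eigenvectors (1,3), (1,-5).

y(t) = K_1e^(3t) + K_2e^(-5t)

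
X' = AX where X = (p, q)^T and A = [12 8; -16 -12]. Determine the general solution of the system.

p(t) = -K_1e^(-4t) + K_2e^(4t), q(t) = 2K_1e^(-4t) - K_2e^(4t)

Coefficient matrix A = [[12, 8], [-16, -12]].
Characteristic polynomial det(A - λI) = λ^2 - 16 = 0.
Eigenvalues λ = -4, 4.
For λ=-4: (A-λI) row 1 is [16, 8], so an eigenvector is (-1, 2).
For λ=4: (A-λI) row 1 is [8, 8], so an eigenvector is (1, -1).
General solution: K_1e^(-4t)(-1,2) + K_2e^(4t)(1,-1).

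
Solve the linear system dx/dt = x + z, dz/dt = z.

x(t) = C_1e^(t) + C_2te^(t) + 2C_2e^(t), z(t) = C_2e^(t)

Coefficient matrix A = [[1, 1], [0, 1]].
Characteristic polynomial det(A - λI) = λ^2 - 2λ + 1 = 0.
Single eigenvalue λ = 1 with algebraic multiplicity 2.
Eigenvector v = (1,0); generalized eigenvector w with (A-λI)w=v is (2,1).
General solution: e^(t)[C_1·v + C_2·(t·v + w)].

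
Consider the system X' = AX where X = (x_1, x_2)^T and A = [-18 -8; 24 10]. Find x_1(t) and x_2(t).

x_1(t) = -c_1e^(-2t) + 2c_2e^(-6t), x_2(t) = 2c_1e^(-2t) - 3c_2e^(-6t)

Coefficient matrix A = [[-18, -8], [24, 10]].
Characteristic polynomial det(A - λI) = λ^2 + 8λ + 12 = 0.
Eigenvalues λ = -2, -6.
For λ=-2: (A-λI) row 1 is [-16, -8], so an eigenvector is (-1, 2).
For λ=-6: (A-λI) row 1 is [-12, -8], so an eigenvector is (2, -3).
General solution: c_1e^(-2t)(-1,2) + c_2e^(-6t)(2,-3).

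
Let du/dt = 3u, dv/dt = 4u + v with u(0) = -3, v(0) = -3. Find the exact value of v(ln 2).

-42

A = [[3,0],[4,1]]; eigenvalues λ = 1, 3.
Eigenvectors: (0,1) for λ=1, (-1,-2) for λ=3.
From the initial condition, c_1 = 3, c_2 = 3.
v(ln 2) = (3)(2^1)(1) + (3)(2^3)(-2) = -42.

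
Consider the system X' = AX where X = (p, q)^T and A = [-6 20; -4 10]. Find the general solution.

p(t) = -c_1e^(2t)sin(4t) - 2c_1e^(2t)cos(4t) - 2c_2e^(2t)sin(4t) + c_2e^(2t)cos(4t), q(t) = -c_1e^(2t)cos(4t) - c_2e^(2t)sin(4t)

Coefficient matrix A = [[-6, 20], [-4, 10]].
Characteristic polynomial det(A - λI) = λ^2 - 4λ + 20 = 0.
Eigenvalues λ = 2 ± 4i (complex conjugate pair).
For λ=2+4i: an eigenvector is (-2,-1) - i(-1,0) = (-2 + i, -1).
A real fundamental pair from Re and Im of e^((2+4i)t)v: X_1 = e^(2t)(cos(4t)·(-2,-1) + sin(4t)·(-1,0)), X_2 = e^(2t)(sin(4t)·(-2,-1) - cos(4t)·(-1,0)).
General solution: c_1X_1 + c_2X_2.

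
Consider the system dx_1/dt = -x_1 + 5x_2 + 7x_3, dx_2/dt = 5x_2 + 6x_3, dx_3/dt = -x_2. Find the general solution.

Coefficient matrix A = [[-1, 5, 7], [0, 5, 6], [0, -1, 0]].
det(A - λI) = 0 gives eigenvalues λ = 2, 3, -1.
For λ=2: eigenvector (-1,-2,1).
For λ=3: eigenvector (2,3,-1).
For λ=-1: eigenvector (-1,0,0).
General solution: c_1e^(2t)(-1,-2,1) + c_2e^(3t)(2,3,-1) + c_3e^(-t)(-1,0,0).

x_1(t) = -c_1e^(2t) + 2c_2e^(3t) - c_3e^(-t), x_2(t) = -2c_1e^(2t) + 3c_2e^(3t), x_3(t) = c_1e^(2t) - c_2e^(3t)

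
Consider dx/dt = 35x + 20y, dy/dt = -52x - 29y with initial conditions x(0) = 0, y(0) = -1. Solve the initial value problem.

x(t) = -5e^(3t)sin(4t), y(t) = 8e^(3t)sin(4t) - e^(3t)cos(4t)

Coefficient matrix A = [[35, 20], [-52, -29]].
Characteristic polynomial det(A - λI) = λ^2 - 6λ + 25 = 0.
Eigenvalues λ = 3 ± 4i (complex conjugate pair).
For λ=3+4i: an eigenvector is (2,-3) - i(1,-2) = (2 - i, -3 + 2i).
A real fundamental pair from Re and Im of e^((3+4i)t)v: X_1 = e^(3t)(cos(4t)·(2,-3) + sin(4t)·(1,-2)), X_2 = e^(3t)(sin(4t)·(2,-3) - cos(4t)·(1,-2)).
General solution: K_1X_1 + K_2X_2.
Applying x(0)=0, y(0)=-1 gives K_1=-1, K_2=-2.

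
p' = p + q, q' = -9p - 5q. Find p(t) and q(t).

p(t) = -K_1e^(-2t) - K_2te^(-2t) - K_2e^(-2t), q(t) = 3K_1e^(-2t) + 3K_2te^(-2t) + 2K_2e^(-2t)

Coefficient matrix A = [[1, 1], [-9, -5]].
Characteristic polynomial det(A - λI) = λ^2 + 4λ + 4 = 0.
Single eigenvalue λ = -2 with algebraic multiplicity 2.
Eigenvector v = (-1,3); generalized eigenvector w with (A-λI)w=v is (-1,2).
General solution: e^(-2t)[K_1·v + K_2·(t·v + w)].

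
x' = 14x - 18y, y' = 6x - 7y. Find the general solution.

Coefficient matrix A = [[14, -18], [6, -7]].
Characteristic polynomial det(A - λI) = λ^2 - 7λ + 10 = 0.
Eigenvalues λ = 2, 5.
For λ=2: (A-λI) row 1 is [12, -18], so an eigenvector is (-3, -2).
For λ=5: (A-λI) row 1 is [9, -18], so an eigenvector is (-2, -1).
General solution: K_1e^(2t)(-3,-2) + K_2e^(5t)(-2,-1).

x(t) = -3K_1e^(2t) - 2K_2e^(5t), y(t) = -2K_1e^(2t) - K_2e^(5t)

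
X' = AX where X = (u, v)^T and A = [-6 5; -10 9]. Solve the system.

Coefficient matrix A = [[-6, 5], [-10, 9]].
Characteristic polynomial det(A - λI) = λ^2 - 3λ - 4 = 0.
Eigenvalues λ = -1, 4.
For λ=-1: (A-λI) row 1 is [-5, 5], so an eigenvector is (-1, -1).
For λ=4: (A-λI) row 1 is [-10, 5], so an eigenvector is (1, 2).
General solution: K_1e^(-t)(-1,-1) + K_2e^(4t)(1,2).

u(t) = -K_1e^(-t) + K_2e^(4t), v(t) = -K_1e^(-t) + 2K_2e^(4t)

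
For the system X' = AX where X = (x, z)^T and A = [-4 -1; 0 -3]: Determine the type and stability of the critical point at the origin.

A = [[-4,-1],[0,-3]]; det(A-λI) = λ^2 + 7λ + 12.
λ = -3, -4: both negative.

stable node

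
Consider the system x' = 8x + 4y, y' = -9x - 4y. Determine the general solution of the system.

x(t) = 2C_1e^(2t) + 2C_2te^(2t) - C_2e^(2t), y(t) = -3C_1e^(2t) - 3C_2te^(2t) + 2C_2e^(2t)

Coefficient matrix A = [[8, 4], [-9, -4]].
Characteristic polynomial det(A - λI) = λ^2 - 4λ + 4 = 0.
Single eigenvalue λ = 2 with algebraic multiplicity 2.
Eigenvector v = (2,-3); generalized eigenvector w with (A-λI)w=v is (-1,2).
General solution: e^(2t)[C_1·v + C_2·(t·v + w)].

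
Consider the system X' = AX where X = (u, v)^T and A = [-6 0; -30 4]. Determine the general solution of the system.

u(t) = -K_1e^(-6t), v(t) = -3K_1e^(-6t) - K_2e^(4t)

Coefficient matrix A = [[-6, 0], [-30, 4]].
Characteristic polynomial det(A - λI) = λ^2 + 2λ - 24 = 0.
Eigenvalues λ = -6, 4.
For λ=-6: (A-λI) row 2 is [-30, 10], so an eigenvector is (-1, -3).
For λ=4: (A-λI) row 1 is [-10, 0], so an eigenvector is (0, -1).
General solution: K_1e^(-6t)(-1,-3) + K_2e^(4t)(0,-1).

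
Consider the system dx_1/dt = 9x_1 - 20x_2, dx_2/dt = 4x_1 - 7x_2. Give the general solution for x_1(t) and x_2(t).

Coefficient matrix A = [[9, -20], [4, -7]].
Characteristic polynomial det(A - λI) = λ^2 - 2λ + 17 = 0.
Eigenvalues λ = 1 ± 4i (complex conjugate pair).
For λ=1+4i: an eigenvector is (2,1) - i(-1,0) = (2 + i, 1).
A real fundamental pair from Re and Im of e^((1+4i)t)v: X_1 = e^(t)(cos(4t)·(2,1) + sin(4t)·(-1,0)), X_2 = e^(t)(sin(4t)·(2,1) - cos(4t)·(-1,0)).
General solution: c_1X_1 + c_2X_2.

x_1(t) = -c_1e^(t)sin(4t) + 2c_1e^(t)cos(4t) + 2c_2e^(t)sin(4t) + c_2e^(t)cos(4t), x_2(t) = c_1e^(t)cos(4t) + c_2e^(t)sin(4t)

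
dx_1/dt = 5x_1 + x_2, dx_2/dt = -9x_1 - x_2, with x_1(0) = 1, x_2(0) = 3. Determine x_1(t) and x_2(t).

Coefficient matrix A = [[5, 1], [-9, -1]].
Characteristic polynomial det(A - λI) = λ^2 - 4λ + 4 = 0.
Single eigenvalue λ = 2 with algebraic multiplicity 2.
Eigenvector v = (-1,3); generalized eigenvector w with (A-λI)w=v is (0,-1).
General solution: e^(2t)[c_1·v + c_2·(t·v + w)].
Applying x_1(0)=1, x_2(0)=3 gives c_1=-1, c_2=-6.

x_1(t) = 6te^(2t) + e^(2t), x_2(t) = -18te^(2t) + 3e^(2t)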